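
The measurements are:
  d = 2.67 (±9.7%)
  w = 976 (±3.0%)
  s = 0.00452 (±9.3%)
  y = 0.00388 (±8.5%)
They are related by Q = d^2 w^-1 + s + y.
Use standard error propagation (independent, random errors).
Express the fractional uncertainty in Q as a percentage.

9.74%

Let p = d^2·w^-1 = 0.00730. δp/p = √((2·δd/d)² + (-1·δw/w)²) = √(0.0376 + 0.000900) = 0.196, so δp = 0.00143.
Q = p + s + y: δQ = √(δp² + δs² + δy²) = √(2.06e-06 + 1.77e-07 + 1.09e-07) = 0.00153
Q = 0.0157, so δQ/Q = 0.00153/0.0157 = 0.0974.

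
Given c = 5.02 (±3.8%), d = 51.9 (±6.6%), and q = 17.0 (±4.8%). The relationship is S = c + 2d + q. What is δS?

6.90

Absolute uncertainties add in quadrature for a linear combination:
  (δc)² = 0.0364;  (2·δd)² = 46.9;  (δq)² = 0.666
δS = √(47.6) = 6.90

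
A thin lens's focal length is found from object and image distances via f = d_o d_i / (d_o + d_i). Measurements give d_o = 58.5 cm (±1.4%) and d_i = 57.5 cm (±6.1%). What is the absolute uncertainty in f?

0.914 cm

∂f/∂d_o = (d_i/(d_o+d_i))² = 0.246;  ∂f/∂d_i = (d_o/(d_o+d_i))² = 0.254
δf = √((∂f/∂d_o · δd_o)² + (∂f/∂d_i · δd_i)²) = √(0.0405 + 0.796) = 0.914 cm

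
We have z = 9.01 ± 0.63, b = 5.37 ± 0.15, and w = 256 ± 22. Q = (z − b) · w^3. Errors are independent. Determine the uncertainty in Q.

Let u = z − b = 3.64. δu = √(δz² + δb²) = √(0.397 + 0.0225) = 0.648, so δu/u = 0.178.
Q is then a monomial in u, w:
δQ/Q = √((δu/u)² + (3·δw/w)²) = √(0.0317 + 0.0665) = 0.313
Q = 6.11e+07, so δQ = 0.313 × 6.11e+07 = 1.91e+07.

1.91e+07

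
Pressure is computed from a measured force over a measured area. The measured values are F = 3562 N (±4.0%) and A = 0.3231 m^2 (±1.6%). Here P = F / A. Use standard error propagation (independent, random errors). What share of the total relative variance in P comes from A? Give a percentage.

(δP/P)² = (1·δF/F)² + (-1·δA/A)²
  F term: (1×0.0400)² = 0.00160
  A term: (-1×0.0160)² = 0.000256
Total = 0.00186. Share from A = 0.000256/0.00186 = 0.138.

13.8%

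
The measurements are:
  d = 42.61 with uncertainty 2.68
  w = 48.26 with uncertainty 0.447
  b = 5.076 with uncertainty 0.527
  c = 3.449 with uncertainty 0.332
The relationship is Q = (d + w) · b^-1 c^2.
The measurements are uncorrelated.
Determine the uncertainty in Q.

47.0

Let u = d + w = 90.87. δu = √(δd² + δw²) = √(7.18 + 0.200) = 2.72, so δu/u = 0.0299.
Q is then a monomial in u, b, c:
δQ/Q = √((δu/u)² + (-1·δb/b)² + (2·δc/c)²) = √(0.000894 + 0.0108 + 0.0371) = 0.221
Q = 213.0, so δQ = 0.221 × 213.0 = 47.0.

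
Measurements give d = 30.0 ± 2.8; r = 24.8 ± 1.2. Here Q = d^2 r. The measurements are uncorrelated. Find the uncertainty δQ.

4300

Relative error in a monomial: (δQ/Q)² = Σ (nᵢ · δxᵢ/xᵢ)².
  (2·δd/d)² = (2×0.0933)² = 0.0348;  (1·δr/r)² = (1×0.0484)² = 0.00234
δQ/Q = √(0.0372) = 0.193
Q = 22300, so δQ = 0.193 × 22300 = 4300.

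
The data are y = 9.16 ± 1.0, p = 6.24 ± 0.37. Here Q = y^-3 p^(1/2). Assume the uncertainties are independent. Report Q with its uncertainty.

Relative error in a monomial: (δQ/Q)² = Σ (nᵢ · δxᵢ/xᵢ)².
  (-3·δy/y)² = (-3×0.109)² = 0.107;  (½·δp/p)² = (0.5×0.0593)² = 0.000879
δQ/Q = √(0.108) = 0.329
Q = 0.00325, so δQ = 0.329 × 0.00325 = 0.00107.

0.00325 ± 0.00107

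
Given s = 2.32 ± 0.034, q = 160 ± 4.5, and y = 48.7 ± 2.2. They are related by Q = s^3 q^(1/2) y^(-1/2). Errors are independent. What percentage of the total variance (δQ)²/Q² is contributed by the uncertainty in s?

(δQ/Q)² = (3·δs/s)² + (½·δq/q)² + (−½·δy/y)²
  s term: (3×0.0147)² = 0.00193
  q term: (0.5×0.0281)² = 0.000198
  y term: (-0.5×0.0452)² = 0.000510
Total = 0.00264. Share from s = 0.00193/0.00264 = 0.732.

73.2%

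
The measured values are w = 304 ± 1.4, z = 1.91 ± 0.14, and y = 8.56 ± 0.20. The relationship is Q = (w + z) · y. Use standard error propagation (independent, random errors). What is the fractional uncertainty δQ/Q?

Let u = w + z = 306. δu = √(δw² + δz²) = √(1.96 + 0.0196) = 1.41, so δu/u = 0.00460.
Q is then a monomial in u, y:
δQ/Q = √((δu/u)² + (1·δy/y)²) = √(2.12e-05 + 0.000546) = 0.0238

0.0238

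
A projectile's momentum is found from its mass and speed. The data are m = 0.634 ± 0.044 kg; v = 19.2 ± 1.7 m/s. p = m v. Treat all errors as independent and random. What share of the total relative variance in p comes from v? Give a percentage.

(δp/p)² = (1·δm/m)² + (1·δv/v)²
  m term: (1×0.0694)² = 0.00482
  v term: (1×0.0885)² = 0.00784
Total = 0.0127. Share from v = 0.00784/0.0127 = 0.619.

61.9%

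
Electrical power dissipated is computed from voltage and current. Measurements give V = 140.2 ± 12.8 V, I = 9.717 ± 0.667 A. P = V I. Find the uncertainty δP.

Since P is a product/quotient, work with relative uncertainties:
  (1·δV/V)² = (1×0.0913)² = 0.00834;  (1·δI/I)² = (1×0.0686)² = 0.00471
δP/P = √(0.0130) = 0.114
P = 1362 W, so δP = 0.114 × 1362 = 156 W.

156 W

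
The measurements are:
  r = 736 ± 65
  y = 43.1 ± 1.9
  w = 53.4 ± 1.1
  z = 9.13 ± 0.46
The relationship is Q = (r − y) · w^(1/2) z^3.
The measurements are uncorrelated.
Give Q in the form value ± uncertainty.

(3.85 ± 0.687) × 10^6

Let u = r − y = 693. δu = √(δr² + δy²) = √(4220 + 3.61) = 65.0, so δu/u = 0.0938.
Q is then a monomial in u, w, z:
δQ/Q = √((δu/u)² + (½·δw/w)² + (3·δz/z)²) = √(0.00881 + 0.000106 + 0.0228) = 0.178
Q = 3.85e+06, so δQ = 0.178 × 3.85e+06 = 6.87e+05.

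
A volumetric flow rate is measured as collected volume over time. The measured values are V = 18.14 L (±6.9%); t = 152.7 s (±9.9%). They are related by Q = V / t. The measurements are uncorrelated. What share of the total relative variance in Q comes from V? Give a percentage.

(δQ/Q)² = (1·δV/V)² + (-1·δt/t)²
  V term: (1×0.0690)² = 0.00476
  t term: (-1×0.0990)² = 0.00980
Total = 0.0146. Share from V = 0.00476/0.0146 = 0.327.

32.7%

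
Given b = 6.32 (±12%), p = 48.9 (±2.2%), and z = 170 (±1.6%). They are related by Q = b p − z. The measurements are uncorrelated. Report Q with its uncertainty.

Let w = b·p = 309. δw/w = √((1·δb/b)² + (1·δp/p)²) = √(0.0144 + 0.000484) = 0.122, so δw = 37.7.
Q = w − z: δQ = √(δw² + δz²) = √(1420 + 7.40) = 37.8
Q = 139.

139 ± 37.8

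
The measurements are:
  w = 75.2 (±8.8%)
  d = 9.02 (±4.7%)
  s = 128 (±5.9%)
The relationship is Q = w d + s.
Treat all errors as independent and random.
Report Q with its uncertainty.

806 ± 68.1

Let p = w·d = 678. δp/p = √((1·δw/w)² + (1·δd/d)²) = √(0.00774 + 0.00221) = 0.0998, so δp = 67.7.
Q = p + s: δQ = √(δp² + δs²) = √(4580 + 57.0) = 68.1
Q = 806.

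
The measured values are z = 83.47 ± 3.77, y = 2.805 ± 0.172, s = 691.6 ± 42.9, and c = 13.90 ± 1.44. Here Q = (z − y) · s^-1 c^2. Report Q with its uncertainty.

22.54 ± 4.99

Let u = z − y = 80.66. δu = √(δz² + δy²) = √(14.2 + 0.0296) = 3.77, so δu/u = 0.0468.
Q is then a monomial in u, s, c:
δQ/Q = √((δu/u)² + (-1·δs/s)² + (2·δc/c)²) = √(0.00219 + 0.00385 + 0.0429) = 0.221
Q = 22.54, so δQ = 0.221 × 22.54 = 4.99.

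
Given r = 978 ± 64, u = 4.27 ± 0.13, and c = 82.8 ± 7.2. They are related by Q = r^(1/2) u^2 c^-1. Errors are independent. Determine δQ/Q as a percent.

Since Q is a product/quotient, work with relative uncertainties:
  (½·δr/r)² = (0.5×0.0654)² = 0.00107;  (2·δu/u)² = (2×0.0304)² = 0.00371;  (-1·δc/c)² = (-1×0.0870)² = 0.00756
δQ/Q = √(0.0123) = 0.111

11.1%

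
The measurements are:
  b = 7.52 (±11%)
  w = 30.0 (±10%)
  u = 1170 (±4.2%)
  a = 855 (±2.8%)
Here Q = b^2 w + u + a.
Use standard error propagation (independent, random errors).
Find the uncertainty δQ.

Let p = b^2·w = 1700. δp/p = √((2·δb/b)² + (1·δw/w)²) = √(0.0484 + 0.0100) = 0.242, so δp = 410.
Q = p + u + a: δQ = √(δp² + δu² + δa²) = √(1.68e+05 + 2410 + 573) = 414

414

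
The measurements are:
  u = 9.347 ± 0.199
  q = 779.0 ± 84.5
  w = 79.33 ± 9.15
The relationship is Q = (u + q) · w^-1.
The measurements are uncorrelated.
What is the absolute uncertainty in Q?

Let h = u + q = 788.3. δh = √(δu² + δq²) = √(0.0396 + 7140) = 84.5, so δh/h = 0.107.
Q is then a monomial in h, w:
δQ/Q = √((δh/h)² + (-1·δw/w)²) = √(0.0115 + 0.0133) = 0.157
Q = 9.938, so δQ = 0.157 × 9.938 = 1.56.

1.56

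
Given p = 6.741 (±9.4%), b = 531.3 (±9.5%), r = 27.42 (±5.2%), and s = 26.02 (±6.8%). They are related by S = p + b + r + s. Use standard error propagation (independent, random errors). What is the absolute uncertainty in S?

50.5

Each term contributes (cᵢ δxᵢ)² to (δS)²:
  (δp)² = 0.402;  (δb)² = 2550;  (δr)² = 2.03;  (δs)² = 3.13
δS = √(2550) = 50.5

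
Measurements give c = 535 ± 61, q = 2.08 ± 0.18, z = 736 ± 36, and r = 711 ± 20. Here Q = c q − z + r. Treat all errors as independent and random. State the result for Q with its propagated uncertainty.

Let p = c·q = 1110. δp/p = √((1·δc/c)² + (1·δq/q)²) = √(0.0130 + 0.00749) = 0.143, so δp = 159.
Q = p − z + r: δQ = √(δp² + δz² + δr²) = √(25400 + 1300 + 400) = 165
Q = 1090.

1090 ± 165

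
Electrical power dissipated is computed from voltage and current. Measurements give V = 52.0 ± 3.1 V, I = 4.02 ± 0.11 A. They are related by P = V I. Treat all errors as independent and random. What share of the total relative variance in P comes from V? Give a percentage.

(δP/P)² = (1·δV/V)² + (1·δI/I)²
  V term: (1×0.0596)² = 0.00355
  I term: (1×0.0274)² = 0.000749
Total = 0.00430. Share from V = 0.00355/0.00430 = 0.826.

82.6%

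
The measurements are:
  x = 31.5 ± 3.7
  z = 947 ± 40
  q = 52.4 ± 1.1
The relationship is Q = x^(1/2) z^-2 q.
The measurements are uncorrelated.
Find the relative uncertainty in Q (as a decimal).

0.105

Relative error in a monomial: (δQ/Q)² = Σ (nᵢ · δxᵢ/xᵢ)².
  (½·δx/x)² = (0.5×0.117)² = 0.00345;  (-2·δz/z)² = (-2×0.0422)² = 0.00714;  (1·δq/q)² = (1×0.0210)² = 0.000441
δQ/Q = √(0.0110) = 0.105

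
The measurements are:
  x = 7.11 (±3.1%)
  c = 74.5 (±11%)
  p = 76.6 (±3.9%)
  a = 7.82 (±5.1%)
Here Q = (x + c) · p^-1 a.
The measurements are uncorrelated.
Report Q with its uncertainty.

Let u = x + c = 81.6. δu = √(δx² + δc²) = √(0.0486 + 67.2) = 8.20, so δu/u = 0.100.
Q is then a monomial in u, p, a:
δQ/Q = √((δu/u)² + (-1·δp/p)² + (1·δa/a)²) = √(0.0101 + 0.00152 + 0.00260) = 0.119
Q = 8.33, so δQ = 0.119 × 8.33 = 0.993.

8.33 ± 0.993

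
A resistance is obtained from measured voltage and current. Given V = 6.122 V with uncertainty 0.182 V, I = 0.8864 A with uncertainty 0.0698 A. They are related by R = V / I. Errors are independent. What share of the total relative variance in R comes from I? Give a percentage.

(δR/R)² = (1·δV/V)² + (-1·δI/I)²
  V term: (1×0.0297)² = 0.000884
  I term: (-1×0.0787)² = 0.00620
Total = 0.00708. Share from I = 0.00620/0.00708 = 0.875.

87.5%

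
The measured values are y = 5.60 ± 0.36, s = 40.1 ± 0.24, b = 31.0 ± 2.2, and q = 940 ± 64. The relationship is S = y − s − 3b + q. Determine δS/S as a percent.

7.92%

Sums and differences: (δS)² = Σ (cᵢ δxᵢ)².
  (δy)² = 0.130;  (δs)² = 0.0576;  (3·δb)² = 43.6;  (δq)² = 4100
δS = √(4140) = 64.3
S = 812, so δS/S = 64.3/812 = 0.0792.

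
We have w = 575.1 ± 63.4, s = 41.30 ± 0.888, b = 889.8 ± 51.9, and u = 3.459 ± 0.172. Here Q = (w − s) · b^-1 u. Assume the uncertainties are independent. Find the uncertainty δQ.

0.293

Let h = w − s = 533.8. δh = √(δw² + δs²) = √(4020 + 0.789) = 63.4, so δh/h = 0.119.
Q is then a monomial in h, b, u:
δQ/Q = √((δh/h)² + (-1·δb/b)² + (1·δu/u)²) = √(0.0141 + 0.00340 + 0.00247) = 0.141
Q = 2.075, so δQ = 0.141 × 2.075 = 0.293.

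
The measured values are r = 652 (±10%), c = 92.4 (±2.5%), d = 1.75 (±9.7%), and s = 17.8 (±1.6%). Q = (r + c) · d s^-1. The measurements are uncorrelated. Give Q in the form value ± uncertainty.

73.2 ± 9.64

Let u = r + c = 744. δu = √(δr² + δc²) = √(4250 + 5.34) = 65.2, so δu/u = 0.0876.
Q is then a monomial in u, d, s:
δQ/Q = √((δu/u)² + (1·δd/d)² + (-1·δs/s)²) = √(0.00768 + 0.00941 + 0.000256) = 0.132
Q = 73.2, so δQ = 0.132 × 73.2 = 9.64.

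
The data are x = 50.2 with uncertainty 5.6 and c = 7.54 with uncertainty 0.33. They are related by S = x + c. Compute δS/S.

0.0972

S is a linear combination, so absolute uncertainties add in quadrature:
  (δx)² = 31.4;  (δc)² = 0.109
δS = √(31.5) = 5.61
S = 57.7, so δS/S = 5.61/57.7 = 0.0972.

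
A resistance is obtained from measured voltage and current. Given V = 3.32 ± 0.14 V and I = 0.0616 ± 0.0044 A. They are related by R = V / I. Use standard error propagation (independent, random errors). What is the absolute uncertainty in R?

Relative error in a monomial: (δR/R)² = Σ (nᵢ · δxᵢ/xᵢ)².
  (1·δV/V)² = (1×0.0422)² = 0.00178;  (-1·δI/I)² = (-1×0.0714)² = 0.00510
δR/R = √(0.00688) = 0.0829
R = 53.9 Ω, so δR = 0.0829 × 53.9 = 4.47 Ω.

4.47 Ω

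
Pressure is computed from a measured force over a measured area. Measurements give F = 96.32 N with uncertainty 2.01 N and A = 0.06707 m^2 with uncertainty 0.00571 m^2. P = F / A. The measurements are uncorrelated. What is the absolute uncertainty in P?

Since P is a product/quotient, work with relative uncertainties:
  (1·δF/F)² = (1×0.0209)² = 0.000435;  (-1·δA/A)² = (-1×0.0851)² = 0.00725
δP/P = √(0.00768) = 0.0877
P = 1436 Pa, so δP = 0.0877 × 1436 = 126 Pa.

126 Pa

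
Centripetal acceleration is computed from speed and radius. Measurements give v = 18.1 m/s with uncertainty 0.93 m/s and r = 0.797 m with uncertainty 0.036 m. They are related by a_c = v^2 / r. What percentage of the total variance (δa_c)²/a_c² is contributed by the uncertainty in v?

83.8%

(δa_c/a_c)² = (2·δv/v)² + (-1·δr/r)²
  v term: (2×0.0514)² = 0.0106
  r term: (-1×0.0452)² = 0.00204
Total = 0.0126. Share from v = 0.0106/0.0126 = 0.838.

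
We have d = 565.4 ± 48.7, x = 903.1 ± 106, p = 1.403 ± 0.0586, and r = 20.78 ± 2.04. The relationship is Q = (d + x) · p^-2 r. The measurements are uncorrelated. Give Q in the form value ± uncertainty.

15500 ± 2350

Let u = d + x = 1468. δu = √(δd² + δx²) = √(2370 + 11200) = 117, so δu/u = 0.0794.
Q is then a monomial in u, p, r:
δQ/Q = √((δu/u)² + (-2·δp/p)² + (1·δr/r)²) = √(0.00631 + 0.00698 + 0.00964) = 0.151
Q = 15500, so δQ = 0.151 × 15500 = 2350.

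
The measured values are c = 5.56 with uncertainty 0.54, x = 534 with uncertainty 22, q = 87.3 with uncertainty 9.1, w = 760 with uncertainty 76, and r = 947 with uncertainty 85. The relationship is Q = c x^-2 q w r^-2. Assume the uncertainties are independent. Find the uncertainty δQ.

Since Q is a product/quotient, work with relative uncertainties:
  (1·δc/c)² = (1×0.0971)² = 0.00943;  (-2·δx/x)² = (-2×0.0412)² = 0.00679;  (1·δq/q)² = (1×0.104)² = 0.0109;  (1·δw/w)² = (1×0.100)² = 0.0100;  (-2·δr/r)² = (-2×0.0898)² = 0.0322
δQ/Q = √(0.0693) = 0.263
Q = 1.44e-06, so δQ = 0.263 × 1.44e-06 = 3.8e-07.

3.8e-07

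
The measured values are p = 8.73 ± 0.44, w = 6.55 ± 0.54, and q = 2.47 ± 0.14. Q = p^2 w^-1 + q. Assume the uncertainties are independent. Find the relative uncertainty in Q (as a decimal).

Let h = p^2·w^-1 = 11.6. δh/h = √((2·δp/p)² + (-1·δw/w)²) = √(0.0102 + 0.00680) = 0.130, so δh = 1.52.
Q = h + q: δQ = √(δh² + δq²) = √(2.30 + 0.0196) = 1.52
Q = 14.1, so δQ/Q = 1.52/14.1 = 0.108.

0.108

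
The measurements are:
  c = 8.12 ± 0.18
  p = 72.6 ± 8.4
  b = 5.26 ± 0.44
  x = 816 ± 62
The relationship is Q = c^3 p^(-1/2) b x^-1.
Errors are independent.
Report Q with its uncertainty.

Products/powers → add relative errors in quadrature, weighted by exponent:
  (3·δc/c)² = (3×0.0222)² = 0.00442;  (−½·δp/p)² = (-0.5×0.116)² = 0.00335;  (1·δb/b)² = (1×0.0837)² = 0.00700;  (-1·δx/x)² = (-1×0.0760)² = 0.00577
δQ/Q = √(0.0205) = 0.143
Q = 0.405, so δQ = 0.143 × 0.405 = 0.0580.

0.405 ± 0.0580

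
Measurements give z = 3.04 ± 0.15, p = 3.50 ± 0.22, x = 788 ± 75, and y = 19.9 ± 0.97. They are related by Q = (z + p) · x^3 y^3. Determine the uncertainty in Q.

8.15e+12

Let u = z + p = 6.54. δu = √(δz² + δp²) = √(0.0225 + 0.0484) = 0.266, so δu/u = 0.0407.
Q is then a monomial in u, x, y:
δQ/Q = √((δu/u)² + (3·δx/x)² + (3·δy/y)²) = √(0.00166 + 0.0815 + 0.0214) = 0.323
Q = 2.52e+13, so δQ = 0.323 × 2.52e+13 = 8.15e+12.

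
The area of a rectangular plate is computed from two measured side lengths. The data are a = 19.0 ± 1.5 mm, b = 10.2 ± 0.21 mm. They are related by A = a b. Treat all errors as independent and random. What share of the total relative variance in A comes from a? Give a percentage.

93.6%

(δA/A)² = (1·δa/a)² + (1·δb/b)²
  a term: (1×0.0789)² = 0.00623
  b term: (1×0.0206)² = 0.000424
Total = 0.00666. Share from a = 0.00623/0.00666 = 0.936.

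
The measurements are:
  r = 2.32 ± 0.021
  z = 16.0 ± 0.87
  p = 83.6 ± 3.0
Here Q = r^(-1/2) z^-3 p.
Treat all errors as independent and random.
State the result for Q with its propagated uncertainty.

0.0134 ± 0.00224

For a monomial Q ∝ r^(-1/2), z^-3, p, fractional errors add in quadrature:
  (−½·δr/r)² = (-0.5×0.00905)² = 2.05e-05;  (-3·δz/z)² = (-3×0.0544)² = 0.0266;  (1·δp/p)² = (1×0.0359)² = 0.00129
δQ/Q = √(0.0279) = 0.167
Q = 0.0134, so δQ = 0.167 × 0.0134 = 0.00224.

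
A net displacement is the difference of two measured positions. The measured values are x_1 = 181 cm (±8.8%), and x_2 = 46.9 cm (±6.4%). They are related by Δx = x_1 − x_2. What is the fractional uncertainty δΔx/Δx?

Each term contributes (cᵢ δxᵢ)² to (δΔx)²:
  (δx_1)² = 254;  (δx_2)² = 9.01
δΔx = √(263) = 16.2 cm
Δx = 134 cm, so δΔx/Δx = 16.2/134 = 0.121.

0.121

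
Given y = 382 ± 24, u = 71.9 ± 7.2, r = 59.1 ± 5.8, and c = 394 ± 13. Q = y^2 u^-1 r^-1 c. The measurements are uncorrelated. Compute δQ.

Since Q is a product/quotient, work with relative uncertainties:
  (2·δy/y)² = (2×0.0628)² = 0.0158;  (-1·δu/u)² = (-1×0.100)² = 0.0100;  (-1·δr/r)² = (-1×0.0981)² = 0.00963;  (1·δc/c)² = (1×0.0330)² = 0.00109
δQ/Q = √(0.0365) = 0.191
Q = 13500, so δQ = 0.191 × 13500 = 2590.

2590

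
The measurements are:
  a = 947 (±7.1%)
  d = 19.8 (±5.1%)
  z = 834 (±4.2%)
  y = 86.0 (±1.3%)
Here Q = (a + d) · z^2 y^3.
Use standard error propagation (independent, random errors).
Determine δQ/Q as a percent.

11.6%

Let u = a + d = 967. δu = √(δa² + δd²) = √(4520 + 1.02) = 67.2, so δu/u = 0.0696.
Q is then a monomial in u, z, y:
δQ/Q = √((δu/u)² + (2·δz/z)² + (3·δy/y)²) = √(0.00484 + 0.00706 + 0.00152) = 0.116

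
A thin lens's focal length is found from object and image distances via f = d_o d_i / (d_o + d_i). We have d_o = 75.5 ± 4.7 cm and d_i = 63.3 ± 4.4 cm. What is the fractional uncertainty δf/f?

0.0473

∂f/∂d_o = (d_i/(d_o+d_i))² = 0.208;  ∂f/∂d_i = (d_o/(d_o+d_i))² = 0.296
δf = √((∂f/∂d_o · δd_o)² + (∂f/∂d_i · δd_i)²) = √(0.956 + 1.69) = 1.63 cm
f = 34.4 cm, so δf/f = 1.63/34.4 = 0.0473.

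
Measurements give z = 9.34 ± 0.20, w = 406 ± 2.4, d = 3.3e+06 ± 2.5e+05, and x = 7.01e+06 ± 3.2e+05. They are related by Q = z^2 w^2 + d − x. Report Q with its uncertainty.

Let p = z^2·w^2 = 1.44e+07. δp/p = √((2·δz/z)² + (2·δw/w)²) = √(0.00183 + 0.000140) = 0.0444, so δp = 6.39e+05.
Q = p + d − x: δQ = √(δp² + δd² + δx²) = √(4.08e+11 + 6.25e+10 + 1.02e+11) = 7.57e+05
Q = 1.07e+07.

(1.07 ± 0.0757) × 10^7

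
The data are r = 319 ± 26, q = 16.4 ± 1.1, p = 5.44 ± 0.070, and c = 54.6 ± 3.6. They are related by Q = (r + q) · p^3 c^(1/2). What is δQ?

37000

Let u = r + q = 335. δu = √(δr² + δq²) = √(676 + 1.21) = 26.0, so δu/u = 0.0776.
Q is then a monomial in u, p, c:
δQ/Q = √((δu/u)² + (3·δp/p)² + (½·δc/c)²) = √(0.00602 + 0.00149 + 0.00109) = 0.0927
Q = 3.99e+05, so δQ = 0.0927 × 3.99e+05 = 37000.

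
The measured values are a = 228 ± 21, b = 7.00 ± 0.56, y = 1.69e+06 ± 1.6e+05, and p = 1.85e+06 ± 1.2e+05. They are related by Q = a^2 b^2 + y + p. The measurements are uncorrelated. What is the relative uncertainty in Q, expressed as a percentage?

Let w = a^2·b^2 = 2.55e+06. δw/w = √((2·δa/a)² + (2·δb/b)²) = √(0.0339 + 0.0256) = 0.244, so δw = 6.22e+05.
Q = w + y + p: δQ = √(δw² + δy² + δp²) = √(3.86e+11 + 2.56e+10 + 1.44e+10) = 6.53e+05
Q = 6.09e+06, so δQ/Q = 6.53e+05/6.09e+06 = 0.107.

10.7%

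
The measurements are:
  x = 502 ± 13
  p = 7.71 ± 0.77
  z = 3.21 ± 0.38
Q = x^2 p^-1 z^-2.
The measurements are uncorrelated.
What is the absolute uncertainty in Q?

Relative error in a monomial: (δQ/Q)² = Σ (nᵢ · δxᵢ/xᵢ)².
  (2·δx/x)² = (2×0.0259)² = 0.00268;  (-1·δp/p)² = (-1×0.0999)² = 0.00997;  (-2·δz/z)² = (-2×0.118)² = 0.0561
δQ/Q = √(0.0687) = 0.262
Q = 3170, so δQ = 0.262 × 3170 = 831.

831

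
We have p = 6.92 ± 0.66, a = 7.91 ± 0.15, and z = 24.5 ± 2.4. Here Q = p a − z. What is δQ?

Let w = p·a = 54.7. δw/w = √((1·δp/p)² + (1·δa/a)²) = √(0.00910 + 0.000360) = 0.0972, so δw = 5.32.
Q = w − z: δQ = √(δw² + δz²) = √(28.3 + 5.76) = 5.84

5.84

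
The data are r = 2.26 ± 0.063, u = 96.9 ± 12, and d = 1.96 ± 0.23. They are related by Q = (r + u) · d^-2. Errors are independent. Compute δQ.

Let w = r + u = 99.2. δw = √(δr² + δu²) = √(0.00397 + 144) = 12.0, so δw/w = 0.121.
Q is then a monomial in w, d:
δQ/Q = √((δw/w)² + (-2·δd/d)²) = √(0.0146 + 0.0551) = 0.264
Q = 25.8, so δQ = 0.264 × 25.8 = 6.82.

6.82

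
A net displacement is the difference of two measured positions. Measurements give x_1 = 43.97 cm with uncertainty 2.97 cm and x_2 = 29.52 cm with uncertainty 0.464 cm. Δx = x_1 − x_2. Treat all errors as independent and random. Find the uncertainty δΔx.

Each term contributes (cᵢ δxᵢ)² to (δΔx)²:
  (δx_1)² = 8.82;  (δx_2)² = 0.215
δΔx = √(9.04) = 3.01 cm

3.01 cm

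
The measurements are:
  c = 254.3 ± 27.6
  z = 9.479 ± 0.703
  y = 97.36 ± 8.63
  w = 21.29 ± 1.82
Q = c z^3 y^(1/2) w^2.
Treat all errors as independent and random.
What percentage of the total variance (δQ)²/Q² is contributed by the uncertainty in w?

(δQ/Q)² = (1·δc/c)² + (3·δz/z)² + (½·δy/y)² + (2·δw/w)²
  c term: (1×0.109)² = 0.0118
  z term: (3×0.0742)² = 0.0495
  y term: (0.5×0.0886)² = 0.00196
  w term: (2×0.0855)² = 0.0292
Total = 0.0925. Share from w = 0.0292/0.0925 = 0.316.

31.6%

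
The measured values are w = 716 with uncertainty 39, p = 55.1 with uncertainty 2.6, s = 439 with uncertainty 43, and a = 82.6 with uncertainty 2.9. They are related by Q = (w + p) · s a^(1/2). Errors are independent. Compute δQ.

3.44e+05

Let u = w + p = 771. δu = √(δw² + δp²) = √(1520 + 6.76) = 39.1, so δu/u = 0.0507.
Q is then a monomial in u, s, a:
δQ/Q = √((δu/u)² + (1·δs/s)² + (½·δa/a)²) = √(0.00257 + 0.00959 + 0.000308) = 0.112
Q = 3.08e+06, so δQ = 0.112 × 3.08e+06 = 3.44e+05.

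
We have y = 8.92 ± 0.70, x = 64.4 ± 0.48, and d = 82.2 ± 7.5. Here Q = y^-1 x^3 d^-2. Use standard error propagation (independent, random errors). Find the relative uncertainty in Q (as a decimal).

0.200

Each factor contributes (exponent × relative error)² to (δQ/Q)²:
  (-1·δy/y)² = (-1×0.0785)² = 0.00616;  (3·δx/x)² = (3×0.00745)² = 0.000500;  (-2·δd/d)² = (-2×0.0912)² = 0.0333
δQ/Q = √(0.0400) = 0.200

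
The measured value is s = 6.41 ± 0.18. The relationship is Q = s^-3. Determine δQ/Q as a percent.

Q ∝ s^-3, so δQ/Q = |-3| · δs/s = 3 × 0.0281 = 0.0842.

8.42%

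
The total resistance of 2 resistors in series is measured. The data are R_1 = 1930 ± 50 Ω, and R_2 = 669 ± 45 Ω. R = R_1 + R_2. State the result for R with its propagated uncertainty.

Absolute uncertainties add in quadrature for a linear combination:
  (δR_1)² = 2500;  (δR_2)² = 2020
δR = √(4520) = 67.3 Ω
R = 2600 Ω.

2600 ± 67.3 Ω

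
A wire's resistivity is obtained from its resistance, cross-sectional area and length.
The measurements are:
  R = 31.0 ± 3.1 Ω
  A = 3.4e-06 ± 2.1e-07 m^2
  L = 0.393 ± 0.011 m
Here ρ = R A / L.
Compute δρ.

3.24e-05 Ω·m

Products/powers → add relative errors in quadrature, weighted by exponent:
  (1·δR/R)² = (1×0.100)² = 0.0100;  (1·δA/A)² = (1×0.0618)² = 0.00381;  (-1·δL/L)² = (-1×0.0280)² = 0.000783
δρ/ρ = √(0.0146) = 0.121
ρ = 0.000268 Ω·m, so δρ = 0.121 × 0.000268 = 3.24e-05 Ω·m.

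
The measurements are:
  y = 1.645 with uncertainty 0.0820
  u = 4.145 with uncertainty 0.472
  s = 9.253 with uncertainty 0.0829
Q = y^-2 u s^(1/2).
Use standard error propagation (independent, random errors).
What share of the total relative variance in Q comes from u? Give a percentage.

(δQ/Q)² = (-2·δy/y)² + (1·δu/u)² + (½·δs/s)²
  y term: (-2×0.0498)² = 0.00994
  u term: (1×0.114)² = 0.0130
  s term: (0.5×0.00896)² = 2.01e-05
Total = 0.0229. Share from u = 0.0130/0.0229 = 0.566.

56.6%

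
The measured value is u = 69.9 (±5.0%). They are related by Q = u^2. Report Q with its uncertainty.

4890 ± 489

Relative error in a monomial: (δQ/Q)² = Σ (nᵢ · δxᵢ/xᵢ)².
  (2·δu/u)² = (2×0.0500)² = 0.0100
δQ/Q = √(0.0100) = 0.100
Q = 4890, so δQ = 0.100 × 4890 = 489.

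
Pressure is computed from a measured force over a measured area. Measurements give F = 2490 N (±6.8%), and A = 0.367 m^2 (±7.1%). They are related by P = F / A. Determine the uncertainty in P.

667 Pa

Relative error in a monomial: (δP/P)² = Σ (nᵢ · δxᵢ/xᵢ)².
  (1·δF/F)² = (1×0.0680)² = 0.00462;  (-1·δA/A)² = (-1×0.0710)² = 0.00504
δP/P = √(0.00966) = 0.0983
P = 6780 Pa, so δP = 0.0983 × 6780 = 667 Pa.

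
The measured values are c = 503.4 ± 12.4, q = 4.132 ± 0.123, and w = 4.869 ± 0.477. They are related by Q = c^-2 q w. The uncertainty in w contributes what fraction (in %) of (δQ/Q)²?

(δQ/Q)² = (-2·δc/c)² + (1·δq/q)² + (1·δw/w)²
  c term: (-2×0.0246)² = 0.00243
  q term: (1×0.0298)² = 0.000886
  w term: (1×0.0980)² = 0.00960
Total = 0.0129. Share from w = 0.00960/0.0129 = 0.743.

74.3%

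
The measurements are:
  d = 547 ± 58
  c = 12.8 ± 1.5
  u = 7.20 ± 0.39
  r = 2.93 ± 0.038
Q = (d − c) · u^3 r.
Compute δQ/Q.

Let w = d − c = 534. δw = √(δd² + δc²) = √(3360 + 2.25) = 58.0, so δw/w = 0.109.
Q is then a monomial in w, u, r:
δQ/Q = √((δw/w)² + (3·δu/u)² + (1·δr/r)²) = √(0.0118 + 0.0264 + 0.000168) = 0.196

0.196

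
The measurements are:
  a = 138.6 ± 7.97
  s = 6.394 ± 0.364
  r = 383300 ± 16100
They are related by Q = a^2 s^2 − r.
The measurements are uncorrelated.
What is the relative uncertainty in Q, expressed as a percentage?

Let p = a^2·s^2 = 785400. δp/p = √((2·δa/a)² + (2·δs/s)²) = √(0.0132 + 0.0130) = 0.162, so δp = 1.27e+05.
Q = p − r: δQ = √(δp² + δr²) = √(1.62e+10 + 2.59e+08) = 1.28e+05
Q = 402100, so δQ/Q = 1.28e+05/402100 = 0.319.

31.9%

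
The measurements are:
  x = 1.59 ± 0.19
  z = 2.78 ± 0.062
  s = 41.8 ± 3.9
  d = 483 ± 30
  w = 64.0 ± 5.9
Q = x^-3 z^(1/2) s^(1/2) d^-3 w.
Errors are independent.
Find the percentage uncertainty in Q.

41.7%

Since Q is a product/quotient, work with relative uncertainties:
  (-3·δx/x)² = (-3×0.119)² = 0.129;  (½·δz/z)² = (0.5×0.0223)² = 0.000124;  (½·δs/s)² = (0.5×0.0933)² = 0.00218;  (-3·δd/d)² = (-3×0.0621)² = 0.0347;  (1·δw/w)² = (1×0.0922)² = 0.00850
δQ/Q = √(0.174) = 0.417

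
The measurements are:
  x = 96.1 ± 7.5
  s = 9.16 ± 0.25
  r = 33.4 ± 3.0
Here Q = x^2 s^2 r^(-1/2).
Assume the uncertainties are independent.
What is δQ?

23000

Q is a product of powers, so relative uncertainties combine in quadrature:
  (2·δx/x)² = (2×0.0780)² = 0.0244;  (2·δs/s)² = (2×0.0273)² = 0.00298;  (−½·δr/r)² = (-0.5×0.0898)² = 0.00202
δQ/Q = √(0.0294) = 0.171
Q = 1.34e+05, so δQ = 0.171 × 1.34e+05 = 23000.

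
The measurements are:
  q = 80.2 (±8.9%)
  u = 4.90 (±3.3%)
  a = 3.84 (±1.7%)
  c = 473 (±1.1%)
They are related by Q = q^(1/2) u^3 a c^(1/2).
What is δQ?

9680

Relative error in a monomial: (δQ/Q)² = Σ (nᵢ · δxᵢ/xᵢ)².
  (½·δq/q)² = (0.5×0.0890)² = 0.00198;  (3·δu/u)² = (3×0.0330)² = 0.00980;  (1·δa/a)² = (1×0.0170)² = 0.000289;  (½·δc/c)² = (0.5×0.0110)² = 3.03e-05
δQ/Q = √(0.0121) = 0.110
Q = 88000, so δQ = 0.110 × 88000 = 9680.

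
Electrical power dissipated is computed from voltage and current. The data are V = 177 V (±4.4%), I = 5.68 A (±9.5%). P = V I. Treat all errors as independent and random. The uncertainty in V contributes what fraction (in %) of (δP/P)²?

(δP/P)² = (1·δV/V)² + (1·δI/I)²
  V term: (1×0.0440)² = 0.00194
  I term: (1×0.0950)² = 0.00903
Total = 0.0110. Share from V = 0.00194/0.0110 = 0.177.

17.7%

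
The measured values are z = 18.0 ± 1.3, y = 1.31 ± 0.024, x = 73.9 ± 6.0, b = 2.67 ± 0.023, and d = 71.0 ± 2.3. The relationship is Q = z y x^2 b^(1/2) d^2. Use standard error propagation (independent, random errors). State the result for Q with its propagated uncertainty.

For a monomial Q ∝ z, y, x^2, b^(1/2), d^2, fractional errors add in quadrature:
  (1·δz/z)² = (1×0.0722)² = 0.00522;  (1·δy/y)² = (1×0.0183)² = 0.000336;  (2·δx/x)² = (2×0.0812)² = 0.0264;  (½·δb/b)² = (0.5×0.00861)² = 1.86e-05;  (2·δd/d)² = (2×0.0324)² = 0.00420
δQ/Q = √(0.0361) = 0.190
Q = 1.06e+09, so δQ = 0.190 × 1.06e+09 = 2.02e+08.

(1.06 ± 0.202) × 10^9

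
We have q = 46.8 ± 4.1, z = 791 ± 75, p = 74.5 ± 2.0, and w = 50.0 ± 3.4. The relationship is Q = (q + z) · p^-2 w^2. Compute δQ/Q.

0.172

Let u = q + z = 838. δu = √(δq² + δz²) = √(16.8 + 5620) = 75.1, so δu/u = 0.0897.
Q is then a monomial in u, p, w:
δQ/Q = √((δu/u)² + (-2·δp/p)² + (2·δw/w)²) = √(0.00804 + 0.00288 + 0.0185) = 0.172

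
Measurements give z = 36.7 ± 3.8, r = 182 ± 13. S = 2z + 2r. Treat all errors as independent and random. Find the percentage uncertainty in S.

For a sum/difference, combine absolute errors in quadrature:
  (2·δz)² = 57.8;  (2·δr)² = 676
δS = √(734) = 27.1
S = 437, so δS/S = 27.1/437 = 0.0619.

6.19%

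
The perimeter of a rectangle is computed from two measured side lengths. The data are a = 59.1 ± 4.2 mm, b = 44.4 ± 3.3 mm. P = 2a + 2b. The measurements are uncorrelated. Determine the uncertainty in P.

10.7 mm

Each term contributes (cᵢ δxᵢ)² to (δP)²:
  (2·δa)² = 70.6;  (2·δb)² = 43.6
δP = √(114) = 10.7 mm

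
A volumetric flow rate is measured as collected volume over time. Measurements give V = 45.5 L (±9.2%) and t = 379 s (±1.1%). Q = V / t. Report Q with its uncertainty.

0.120 ± 0.0111 L/s

Relative error in a monomial: (δQ/Q)² = Σ (nᵢ · δxᵢ/xᵢ)².
  (1·δV/V)² = (1×0.0920)² = 0.00846;  (-1·δt/t)² = (-1×0.0110)² = 0.000121
δQ/Q = √(0.00858) = 0.0927
Q = 0.120 L/s, so δQ = 0.0927 × 0.120 = 0.0111 L/s.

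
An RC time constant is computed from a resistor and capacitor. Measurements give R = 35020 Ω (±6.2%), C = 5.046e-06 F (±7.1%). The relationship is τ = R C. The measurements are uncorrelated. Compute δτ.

Each factor contributes (exponent × relative error)² to (δτ/τ)²:
  (1·δR/R)² = (1×0.0620)² = 0.00384;  (1·δC/C)² = (1×0.0710)² = 0.00504
δτ/τ = √(0.00888) = 0.0943
τ = 0.1767 s, so δτ = 0.0943 × 0.1767 = 0.0167 s.

0.0167 s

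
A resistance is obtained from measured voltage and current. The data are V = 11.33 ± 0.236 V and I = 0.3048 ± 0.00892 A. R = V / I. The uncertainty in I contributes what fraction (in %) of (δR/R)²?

66.4%

(δR/R)² = (1·δV/V)² + (-1·δI/I)²
  V term: (1×0.0208)² = 0.000434
  I term: (-1×0.0293)² = 0.000856
Total = 0.00129. Share from I = 0.000856/0.00129 = 0.664.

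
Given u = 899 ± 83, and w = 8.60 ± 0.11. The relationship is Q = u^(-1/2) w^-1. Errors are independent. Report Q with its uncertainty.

Products/powers → add relative errors in quadrature, weighted by exponent:
  (−½·δu/u)² = (-0.5×0.0923)² = 0.00213;  (-1·δw/w)² = (-1×0.0128)² = 0.000164
δQ/Q = √(0.00229) = 0.0479
Q = 0.00388, so δQ = 0.0479 × 0.00388 = 0.000186.

0.00388 ± 0.000186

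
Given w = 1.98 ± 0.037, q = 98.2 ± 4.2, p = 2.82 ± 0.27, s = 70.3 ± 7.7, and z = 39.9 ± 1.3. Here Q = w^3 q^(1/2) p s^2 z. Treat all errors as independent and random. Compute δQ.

1.06e+07

Relative error in a monomial: (δQ/Q)² = Σ (nᵢ · δxᵢ/xᵢ)².
  (3·δw/w)² = (3×0.0187)² = 0.00314;  (½·δq/q)² = (0.5×0.0428)² = 0.000457;  (1·δp/p)² = (1×0.0957)² = 0.00917;  (2·δs/s)² = (2×0.110)² = 0.0480;  (1·δz/z)² = (1×0.0326)² = 0.00106
δQ/Q = √(0.0618) = 0.249
Q = 4.28e+07, so δQ = 0.249 × 4.28e+07 = 1.06e+07.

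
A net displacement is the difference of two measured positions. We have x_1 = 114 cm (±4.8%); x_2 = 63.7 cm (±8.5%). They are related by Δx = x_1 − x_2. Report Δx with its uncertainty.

Sums and differences: (δΔx)² = Σ (cᵢ δxᵢ)².
  (δx_1)² = 29.9;  (δx_2)² = 29.3
δΔx = √(59.3) = 7.70 cm
Δx = 50.3 cm.

50.3 ± 7.70 cm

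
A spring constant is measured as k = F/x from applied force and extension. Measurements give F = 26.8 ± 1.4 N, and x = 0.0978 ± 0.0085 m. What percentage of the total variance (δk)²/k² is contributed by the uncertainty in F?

(δk/k)² = (1·δF/F)² + (-1·δx/x)²
  F term: (1×0.0522)² = 0.00273
  x term: (-1×0.0869)² = 0.00755
Total = 0.0103. Share from F = 0.00273/0.0103 = 0.265.

26.5%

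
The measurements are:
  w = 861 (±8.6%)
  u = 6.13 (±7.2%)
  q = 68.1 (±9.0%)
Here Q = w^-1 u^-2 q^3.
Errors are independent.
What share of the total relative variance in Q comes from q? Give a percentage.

72.2%

(δQ/Q)² = (-1·δw/w)² + (-2·δu/u)² + (3·δq/q)²
  w term: (-1×0.0860)² = 0.00740
  u term: (-2×0.0720)² = 0.0207
  q term: (3×0.0900)² = 0.0729
Total = 0.101. Share from q = 0.0729/0.101 = 0.722.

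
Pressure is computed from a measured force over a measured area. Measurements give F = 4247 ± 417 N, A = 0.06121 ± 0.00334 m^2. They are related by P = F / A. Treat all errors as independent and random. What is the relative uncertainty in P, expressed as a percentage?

P is a product of powers, so relative uncertainties combine in quadrature:
  (1·δF/F)² = (1×0.0982)² = 0.00964;  (-1·δA/A)² = (-1×0.0546)² = 0.00298
δP/P = √(0.0126) = 0.112

11.2%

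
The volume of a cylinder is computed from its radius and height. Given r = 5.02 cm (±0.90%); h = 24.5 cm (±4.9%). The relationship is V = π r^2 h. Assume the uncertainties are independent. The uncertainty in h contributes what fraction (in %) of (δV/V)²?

88.1%

(δV/V)² = (2·δr/r)² + (1·δh/h)²
  r term: (2×0.00900)² = 0.000324
  h term: (1×0.0490)² = 0.00240
Total = 0.00273. Share from h = 0.00240/0.00273 = 0.881.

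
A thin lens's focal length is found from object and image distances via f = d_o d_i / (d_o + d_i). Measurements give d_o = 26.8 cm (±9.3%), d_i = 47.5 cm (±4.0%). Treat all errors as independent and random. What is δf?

∂f/∂d_o = (d_i/(d_o+d_i))² = 0.409;  ∂f/∂d_i = (d_o/(d_o+d_i))² = 0.130
δf = √((∂f/∂d_o · δd_o)² + (∂f/∂d_i · δd_i)²) = √(1.04 + 0.0611) = 1.05 cm

1.05 cm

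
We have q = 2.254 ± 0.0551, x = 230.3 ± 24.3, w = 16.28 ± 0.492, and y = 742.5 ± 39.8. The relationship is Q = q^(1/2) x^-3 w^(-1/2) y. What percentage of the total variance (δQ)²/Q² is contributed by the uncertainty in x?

(δQ/Q)² = (½·δq/q)² + (-3·δx/x)² + (−½·δw/w)² + (1·δy/y)²
  q term: (0.5×0.0244)² = 0.000149
  x term: (-3×0.106)² = 0.100
  w term: (-0.5×0.0302)² = 0.000228
  y term: (1×0.0536)² = 0.00287
Total = 0.103. Share from x = 0.100/0.103 = 0.969.

96.9%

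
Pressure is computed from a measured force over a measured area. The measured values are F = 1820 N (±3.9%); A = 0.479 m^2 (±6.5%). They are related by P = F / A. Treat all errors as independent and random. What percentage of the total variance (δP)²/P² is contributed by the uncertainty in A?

(δP/P)² = (1·δF/F)² + (-1·δA/A)²
  F term: (1×0.0390)² = 0.00152
  A term: (-1×0.0650)² = 0.00423
Total = 0.00575. Share from A = 0.00423/0.00575 = 0.735.

73.5%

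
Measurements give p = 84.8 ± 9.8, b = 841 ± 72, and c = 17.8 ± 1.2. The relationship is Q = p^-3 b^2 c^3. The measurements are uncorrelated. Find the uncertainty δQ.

2850

Since Q is a product/quotient, work with relative uncertainties:
  (-3·δp/p)² = (-3×0.116)² = 0.120;  (2·δb/b)² = (2×0.0856)² = 0.0293;  (3·δc/c)² = (3×0.0674)² = 0.0409
δQ/Q = √(0.190) = 0.436
Q = 6540, so δQ = 0.436 × 6540 = 2850.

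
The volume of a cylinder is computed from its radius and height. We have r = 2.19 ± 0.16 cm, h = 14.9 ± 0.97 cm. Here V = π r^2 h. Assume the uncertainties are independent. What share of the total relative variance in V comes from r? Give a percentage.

83.4%

(δV/V)² = (2·δr/r)² + (1·δh/h)²
  r term: (2×0.0731)² = 0.0214
  h term: (1×0.0651)² = 0.00424
Total = 0.0256. Share from r = 0.0214/0.0256 = 0.834.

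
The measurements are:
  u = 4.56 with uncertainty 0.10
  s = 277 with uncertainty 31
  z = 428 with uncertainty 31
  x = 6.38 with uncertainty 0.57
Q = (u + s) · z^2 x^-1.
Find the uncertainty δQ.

Let w = u + s = 282. δw = √(δu² + δs²) = √(0.0100 + 961) = 31.0, so δw/w = 0.110.
Q is then a monomial in w, z, x:
δQ/Q = √((δw/w)² + (2·δz/z)² + (-1·δx/x)²) = √(0.0121 + 0.0210 + 0.00798) = 0.203
Q = 8.08e+06, so δQ = 0.203 × 8.08e+06 = 1.64e+06.

1.64e+06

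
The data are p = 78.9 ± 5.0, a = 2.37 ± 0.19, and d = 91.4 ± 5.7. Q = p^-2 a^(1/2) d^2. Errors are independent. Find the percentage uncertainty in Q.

Relative error in a monomial: (δQ/Q)² = Σ (nᵢ · δxᵢ/xᵢ)².
  (-2·δp/p)² = (-2×0.0634)² = 0.0161;  (½·δa/a)² = (0.5×0.0802)² = 0.00161;  (2·δd/d)² = (2×0.0624)² = 0.0156
δQ/Q = √(0.0332) = 0.182

18.2%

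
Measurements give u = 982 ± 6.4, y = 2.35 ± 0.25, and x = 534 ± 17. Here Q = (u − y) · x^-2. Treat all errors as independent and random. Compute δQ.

0.000220

Let w = u − y = 980. δw = √(δu² + δy²) = √(41.0 + 0.0625) = 6.40, so δw/w = 0.00654.
Q is then a monomial in w, x:
δQ/Q = √((δw/w)² + (-2·δx/x)²) = √(4.27e-05 + 0.00405) = 0.0640
Q = 0.00344, so δQ = 0.0640 × 0.00344 = 0.000220.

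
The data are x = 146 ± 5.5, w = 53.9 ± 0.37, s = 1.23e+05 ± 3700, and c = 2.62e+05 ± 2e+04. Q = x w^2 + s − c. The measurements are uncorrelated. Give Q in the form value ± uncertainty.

Let p = x·w^2 = 4.24e+05. δp/p = √((1·δx/x)² + (2·δw/w)²) = √(0.00142 + 0.000188) = 0.0401, so δp = 17000.
Q = p + s − c: δQ = √(δp² + δs² + δc²) = √(2.89e+08 + 1.37e+07 + 4e+08) = 26500
Q = 2.85e+05.

(2.85 ± 0.265) × 10^5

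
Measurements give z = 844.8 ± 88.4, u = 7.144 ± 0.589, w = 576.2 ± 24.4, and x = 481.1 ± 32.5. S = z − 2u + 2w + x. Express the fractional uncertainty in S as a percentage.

Each term contributes (cᵢ δxᵢ)² to (δS)²:
  (δz)² = 7810;  (2·δu)² = 1.39;  (2·δw)² = 2380;  (δx)² = 1060
δS = √(11300) = 106
S = 2464, so δS/S = 106/2464 = 0.0431.

4.31%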